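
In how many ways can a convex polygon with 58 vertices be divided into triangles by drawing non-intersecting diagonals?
C_56 = 6852456927844873497549658464312

These polygon triangulations are counted by the Catalan number C_n = (1/(n + 1)) · C(2n, n). For n = 56: C_56 = (1/57) · C(112, 56) = 390590044887157789360330532465784/57 = 6852456927844873497549658464312.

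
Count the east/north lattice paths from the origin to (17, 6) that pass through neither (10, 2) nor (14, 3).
Number of paths = 72167

Inclusion–exclusion. Total paths: C(23, 17) = 100947. Through P₁: C(12, 10)·C(11, 7) = 21780. Through P₂: C(17, 14)·C(6, 3) = 13600. Since P₁ is strictly southwest of P₂, a monotone path through both must visit P₁ then P₂; paths through both = C(12, 10)·C(5, 4)·C(6, 3) = 6600. Avoid both = 100947 − 21780 − 13600 + 6600 = 72167.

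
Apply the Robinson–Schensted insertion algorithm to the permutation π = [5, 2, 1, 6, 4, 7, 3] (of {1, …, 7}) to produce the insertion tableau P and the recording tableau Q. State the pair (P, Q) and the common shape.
P = [1, 3, 7] / [2, 4] / [5, 6];  Q = [1, 4, 6] / [2, 5] / [3, 7];  common shape = (3, 2, 2)

Row-insert the values π_1, π_2, … into P one at a time, bumping the leftmost entry strictly greater than the inserted value down to the next row. The recording tableau Q records, in position (i, j), the step at which that cell was added to P.
  Insert 5 (step 1): P = [5];  Q = [1]
  Insert 2 (step 2): P = [2] / [5];  Q = [1] / [2]
  Insert 1 (step 3): P = [1] / [2] / [5];  Q = [1] / [2] / [3]
  Insert 6 (step 4): P = [1, 6] / [2] / [5];  Q = [1, 4] / [2] / [3]
  Insert 4 (step 5): P = [1, 4] / [2, 6] / [5];  Q = [1, 4] / [2, 5] / [3]
  Insert 7 (step 6): P = [1, 4, 7] / [2, 6] / [5];  Q = [1, 4, 6] / [2, 5] / [3]
  Insert 3 (step 7): P = [1, 3, 7] / [2, 4] / [5, 6];  Q = [1, 4, 6] / [2, 5] / [3, 7]
Final shape: (3, 2, 2).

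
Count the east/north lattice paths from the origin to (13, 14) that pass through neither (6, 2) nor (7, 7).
Number of paths = 13046412

Inclusion–exclusion. Total paths: C(27, 13) = 20058300. Through P₁: C(8, 6)·C(19, 7) = 1410864. Through P₂: C(14, 7)·C(13, 6) = 5889312. Since P₁ is strictly southwest of P₂, a monotone path through both must visit P₁ then P₂; paths through both = C(8, 6)·C(6, 1)·C(13, 6) = 288288. Avoid both = 20058300 − 1410864 − 5889312 + 288288 = 13046412.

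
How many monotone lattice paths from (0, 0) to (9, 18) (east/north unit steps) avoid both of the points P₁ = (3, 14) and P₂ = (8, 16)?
Number of paths = 2380452

Inclusion–exclusion. Total paths: C(27, 9) = 4686825. Through P₁: C(17, 3)·C(10, 6) = 142800. Through P₂: C(24, 8)·C(3, 1) = 2206413. Since P₁ is strictly southwest of P₂, a monotone path through both must visit P₁ then P₂; paths through both = C(17, 3)·C(7, 5)·C(3, 1) = 42840. Avoid both = 4686825 − 142800 − 2206413 + 42840 = 2380452.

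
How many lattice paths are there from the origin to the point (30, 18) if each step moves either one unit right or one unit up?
Number of paths = 7309837001104

A monotone lattice path from (0, 0) to (30, 18) consists of 30 east steps and 18 north steps in some order, so it is determined by which 30 of the 48 steps are east. The count is C(48, 30) = 7309837001104.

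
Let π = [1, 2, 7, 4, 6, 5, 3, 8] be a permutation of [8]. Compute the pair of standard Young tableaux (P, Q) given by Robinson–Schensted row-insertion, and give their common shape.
P = [1, 2, 3, 5, 8] / [4] / [6] / [7];  Q = [1, 2, 3, 5, 8] / [4] / [6] / [7];  common shape = (5, 1, 1, 1)

Row-insert the values π_1, π_2, … into P one at a time, bumping the leftmost entry strictly greater than the inserted value down to the next row. The recording tableau Q records, in position (i, j), the step at which that cell was added to P.
  Insert 1 (step 1): P = [1];  Q = [1]
  Insert 2 (step 2): P = [1, 2];  Q = [1, 2]
  Insert 7 (step 3): P = [1, 2, 7];  Q = [1, 2, 3]
  Insert 4 (step 4): P = [1, 2, 4] / [7];  Q = [1, 2, 3] / [4]
  Insert 6 (step 5): P = [1, 2, 4, 6] / [7];  Q = [1, 2, 3, 5] / [4]
  Insert 5 (step 6): P = [1, 2, 4, 5] / [6] / [7];  Q = [1, 2, 3, 5] / [4] / [6]
  Insert 3 (step 7): P = [1, 2, 3, 5] / [4] / [6] / [7];  Q = [1, 2, 3, 5] / [4] / [6] / [7]
  Insert 8 (step 8): P = [1, 2, 3, 5, 8] / [4] / [6] / [7];  Q = [1, 2, 3, 5, 8] / [4] / [6] / [7]
Final shape: (5, 1, 1, 1).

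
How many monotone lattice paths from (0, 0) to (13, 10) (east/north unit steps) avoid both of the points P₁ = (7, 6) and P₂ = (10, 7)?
Number of paths = 532026

Inclusion–exclusion. Total paths: C(23, 13) = 1144066. Through P₁: C(13, 7)·C(10, 6) = 360360. Through P₂: C(17, 10)·C(6, 3) = 388960. Since P₁ is strictly southwest of P₂, a monotone path through both must visit P₁ then P₂; paths through both = C(13, 7)·C(4, 3)·C(6, 3) = 137280. Avoid both = 1144066 − 360360 − 388960 + 137280 = 532026.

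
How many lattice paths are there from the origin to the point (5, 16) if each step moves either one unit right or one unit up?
Number of paths = 20349

A monotone lattice path from (0, 0) to (5, 16) consists of 5 east steps and 16 north steps in some order, so it is determined by which 5 of the 21 steps are east. The count is C(21, 5) = 20349.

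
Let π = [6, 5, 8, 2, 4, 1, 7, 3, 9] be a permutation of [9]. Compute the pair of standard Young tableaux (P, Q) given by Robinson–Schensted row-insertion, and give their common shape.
P = [1, 3, 7, 9] / [2, 4] / [5, 8] / [6];  Q = [1, 3, 7, 9] / [2, 5] / [4, 8] / [6];  common shape = (4, 2, 2, 1)

Row-insert the values π_1, π_2, … into P one at a time, bumping the leftmost entry strictly greater than the inserted value down to the next row. The recording tableau Q records, in position (i, j), the step at which that cell was added to P.
  Insert 6 (step 1): P = [6];  Q = [1]
  Insert 5 (step 2): P = [5] / [6];  Q = [1] / [2]
  Insert 8 (step 3): P = [5, 8] / [6];  Q = [1, 3] / [2]
  Insert 2 (step 4): P = [2, 8] / [5] / [6];  Q = [1, 3] / [2] / [4]
  Insert 4 (step 5): P = [2, 4] / [5, 8] / [6];  Q = [1, 3] / [2, 5] / [4]
  Insert 1 (step 6): P = [1, 4] / [2, 8] / [5] / [6];  Q = [1, 3] / [2, 5] / [4] / [6]
  Insert 7 (step 7): P = [1, 4, 7] / [2, 8] / [5] / [6];  Q = [1, 3, 7] / [2, 5] / [4] / [6]
  Insert 3 (step 8): P = [1, 3, 7] / [2, 4] / [5, 8] / [6];  Q = [1, 3, 7] / [2, 5] / [4, 8] / [6]
  Insert 9 (step 9): P = [1, 3, 7, 9] / [2, 4] / [5, 8] / [6];  Q = [1, 3, 7, 9] / [2, 5] / [4, 8] / [6]
Final shape: (4, 2, 2, 1).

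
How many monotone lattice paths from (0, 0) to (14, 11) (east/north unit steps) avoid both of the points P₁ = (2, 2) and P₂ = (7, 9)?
Number of paths = 2453052

Inclusion–exclusion. Total paths: C(25, 14) = 4457400. Through P₁: C(4, 2)·C(21, 12) = 1763580. Through P₂: C(16, 7)·C(9, 7) = 411840. Since P₁ is strictly southwest of P₂, a monotone path through both must visit P₁ then P₂; paths through both = C(4, 2)·C(12, 5)·C(9, 7) = 171072. Avoid both = 4457400 − 1763580 − 411840 + 171072 = 2453052.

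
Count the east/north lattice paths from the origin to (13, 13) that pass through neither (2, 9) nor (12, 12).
Number of paths = 4948673

Inclusion–exclusion. Total paths: C(26, 13) = 10400600. Through P₁: C(11, 2)·C(15, 11) = 75075. Through P₂: C(24, 12)·C(2, 1) = 5408312. Since P₁ is strictly southwest of P₂, a monotone path through both must visit P₁ then P₂; paths through both = C(11, 2)·C(13, 10)·C(2, 1) = 31460. Avoid both = 10400600 − 75075 − 5408312 + 31460 = 4948673.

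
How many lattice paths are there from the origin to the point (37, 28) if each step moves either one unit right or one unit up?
Number of paths = 1965407271460556560

A monotone lattice path from (0, 0) to (37, 28) consists of 37 east steps and 28 north steps in some order, so it is determined by which 37 of the 65 steps are east. The count is C(65, 37) = 1965407271460556560.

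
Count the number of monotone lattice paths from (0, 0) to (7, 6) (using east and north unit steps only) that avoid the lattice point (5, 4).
Number of paths = 960

Total paths from (0, 0) to (7, 6): C(13, 7) = 1716. Paths through (5, 4): (paths (0, 0) → (5, 4)) × (paths (5, 4) → (7, 6)) = C(9, 5) · C(4, 2) = 126 · 6 = 756. Avoidance count = 1716 − 756 = 960.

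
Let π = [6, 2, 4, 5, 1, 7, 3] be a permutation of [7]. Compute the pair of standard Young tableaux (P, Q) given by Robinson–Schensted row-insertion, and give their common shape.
P = [1, 3, 5, 7] / [2, 4] / [6];  Q = [1, 3, 4, 6] / [2, 7] / [5];  common shape = (4, 2, 1)

Row-insert the values π_1, π_2, … into P one at a time, bumping the leftmost entry strictly greater than the inserted value down to the next row. The recording tableau Q records, in position (i, j), the step at which that cell was added to P.
  Insert 6 (step 1): P = [6];  Q = [1]
  Insert 2 (step 2): P = [2] / [6];  Q = [1] / [2]
  Insert 4 (step 3): P = [2, 4] / [6];  Q = [1, 3] / [2]
  Insert 5 (step 4): P = [2, 4, 5] / [6];  Q = [1, 3, 4] / [2]
  Insert 1 (step 5): P = [1, 4, 5] / [2] / [6];  Q = [1, 3, 4] / [2] / [5]
  Insert 7 (step 6): P = [1, 4, 5, 7] / [2] / [6];  Q = [1, 3, 4, 6] / [2] / [5]
  Insert 3 (step 7): P = [1, 3, 5, 7] / [2, 4] / [6];  Q = [1, 3, 4, 6] / [2, 7] / [5]
Final shape: (4, 2, 1).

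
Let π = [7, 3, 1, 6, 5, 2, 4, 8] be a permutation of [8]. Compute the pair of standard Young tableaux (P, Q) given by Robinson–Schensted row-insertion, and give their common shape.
P = [1, 2, 4, 8] / [3, 5] / [6] / [7];  Q = [1, 4, 7, 8] / [2, 5] / [3] / [6];  common shape = (4, 2, 1, 1)

Row-insert the values π_1, π_2, … into P one at a time, bumping the leftmost entry strictly greater than the inserted value down to the next row. The recording tableau Q records, in position (i, j), the step at which that cell was added to P.
  Insert 7 (step 1): P = [7];  Q = [1]
  Insert 3 (step 2): P = [3] / [7];  Q = [1] / [2]
  Insert 1 (step 3): P = [1] / [3] / [7];  Q = [1] / [2] / [3]
  Insert 6 (step 4): P = [1, 6] / [3] / [7];  Q = [1, 4] / [2] / [3]
  Insert 5 (step 5): P = [1, 5] / [3, 6] / [7];  Q = [1, 4] / [2, 5] / [3]
  Insert 2 (step 6): P = [1, 2] / [3, 5] / [6] / [7];  Q = [1, 4] / [2, 5] / [3] / [6]
  Insert 4 (step 7): P = [1, 2, 4] / [3, 5] / [6] / [7];  Q = [1, 4, 7] / [2, 5] / [3] / [6]
  Insert 8 (step 8): P = [1, 2, 4, 8] / [3, 5] / [6] / [7];  Q = [1, 4, 7, 8] / [2, 5] / [3] / [6]
Final shape: (4, 2, 1, 1).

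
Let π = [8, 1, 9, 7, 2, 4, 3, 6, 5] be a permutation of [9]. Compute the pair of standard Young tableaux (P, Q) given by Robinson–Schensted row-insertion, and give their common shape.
P = [1, 2, 3, 5] / [4, 6] / [7, 9] / [8];  Q = [1, 3, 6, 8] / [2, 4] / [5, 9] / [7];  common shape = (4, 2, 2, 1)

Row-insert the values π_1, π_2, … into P one at a time, bumping the leftmost entry strictly greater than the inserted value down to the next row. The recording tableau Q records, in position (i, j), the step at which that cell was added to P.
  Insert 8 (step 1): P = [8];  Q = [1]
  Insert 1 (step 2): P = [1] / [8];  Q = [1] / [2]
  Insert 9 (step 3): P = [1, 9] / [8];  Q = [1, 3] / [2]
  Insert 7 (step 4): P = [1, 7] / [8, 9];  Q = [1, 3] / [2, 4]
  Insert 2 (step 5): P = [1, 2] / [7, 9] / [8];  Q = [1, 3] / [2, 4] / [5]
  Insert 4 (step 6): P = [1, 2, 4] / [7, 9] / [8];  Q = [1, 3, 6] / [2, 4] / [5]
  Insert 3 (step 7): P = [1, 2, 3] / [4, 9] / [7] / [8];  Q = [1, 3, 6] / [2, 4] / [5] / [7]
  Insert 6 (step 8): P = [1, 2, 3, 6] / [4, 9] / [7] / [8];  Q = [1, 3, 6, 8] / [2, 4] / [5] / [7]
  Insert 5 (step 9): P = [1, 2, 3, 5] / [4, 6] / [7, 9] / [8];  Q = [1, 3, 6, 8] / [2, 4] / [5, 9] / [7]
Final shape: (4, 2, 2, 1).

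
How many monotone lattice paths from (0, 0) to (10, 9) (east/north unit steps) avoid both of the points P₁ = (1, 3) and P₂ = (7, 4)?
Number of paths = 55446

Inclusion–exclusion. Total paths: C(19, 10) = 92378. Through P₁: C(4, 1)·C(15, 9) = 20020. Through P₂: C(11, 7)·C(8, 3) = 18480. Since P₁ is strictly southwest of P₂, a monotone path through both must visit P₁ then P₂; paths through both = C(4, 1)·C(7, 6)·C(8, 3) = 1568. Avoid both = 92378 − 20020 − 18480 + 1568 = 55446.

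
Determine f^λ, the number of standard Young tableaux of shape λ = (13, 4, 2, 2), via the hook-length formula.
# SYT of shape (13, 4, 2, 2) = 6172530

Hook-length formula: f^λ = n! / Π hook(c), product over all cells c of the Young diagram. For λ = (13, 4, 2, 2), n = 21 boxes. Hook lengths by row (left-to-right, top-to-bottom): [16, 15, 12, 11, 9, 8, 7, 6, 5, 4, 3, 2, 1]; [6, 5, 2, 1]; [3, 2]; [2, 1]. Product of hooks = 8277147648000. So f^λ = 21! / 8277147648000 = 51090942171709440000 / 8277147648000 = 6172530.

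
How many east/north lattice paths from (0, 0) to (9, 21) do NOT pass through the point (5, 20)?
Number of paths = 14041500

Total paths from (0, 0) to (9, 21): C(30, 9) = 14307150. Paths through (5, 20): (paths (0, 0) → (5, 20)) × (paths (5, 20) → (9, 21)) = C(25, 5) · C(5, 4) = 53130 · 5 = 265650. Avoidance count = 14307150 − 265650 = 14041500.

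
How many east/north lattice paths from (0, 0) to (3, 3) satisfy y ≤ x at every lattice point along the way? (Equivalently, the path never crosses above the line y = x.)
Number of paths = 5

By the reflection principle (André's argument), the number of monotone paths to (3, 3) with n ≤ m that never go above y = x is C(6, 3) − C(6, 4) = 20 − 15 = 5.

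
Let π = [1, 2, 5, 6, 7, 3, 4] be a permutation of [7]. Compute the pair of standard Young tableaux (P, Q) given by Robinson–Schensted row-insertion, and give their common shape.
P = [1, 2, 3, 4, 7] / [5, 6];  Q = [1, 2, 3, 4, 5] / [6, 7];  common shape = (5, 2)

Row-insert the values π_1, π_2, … into P one at a time, bumping the leftmost entry strictly greater than the inserted value down to the next row. The recording tableau Q records, in position (i, j), the step at which that cell was added to P.
  Insert 1 (step 1): P = [1];  Q = [1]
  Insert 2 (step 2): P = [1, 2];  Q = [1, 2]
  Insert 5 (step 3): P = [1, 2, 5];  Q = [1, 2, 3]
  Insert 6 (step 4): P = [1, 2, 5, 6];  Q = [1, 2, 3, 4]
  Insert 7 (step 5): P = [1, 2, 5, 6, 7];  Q = [1, 2, 3, 4, 5]
  Insert 3 (step 6): P = [1, 2, 3, 6, 7] / [5];  Q = [1, 2, 3, 4, 5] / [6]
  Insert 4 (step 7): P = [1, 2, 3, 4, 7] / [5, 6];  Q = [1, 2, 3, 4, 5] / [6, 7]
Final shape: (5, 2).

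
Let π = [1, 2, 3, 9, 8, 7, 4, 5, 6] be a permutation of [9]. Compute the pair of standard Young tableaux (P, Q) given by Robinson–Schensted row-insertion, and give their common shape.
P = [1, 2, 3, 4, 5, 6] / [7] / [8] / [9];  Q = [1, 2, 3, 4, 8, 9] / [5] / [6] / [7];  common shape = (6, 1, 1, 1)

Row-insert the values π_1, π_2, … into P one at a time, bumping the leftmost entry strictly greater than the inserted value down to the next row. The recording tableau Q records, in position (i, j), the step at which that cell was added to P.
  Insert 1 (step 1): P = [1];  Q = [1]
  Insert 2 (step 2): P = [1, 2];  Q = [1, 2]
  Insert 3 (step 3): P = [1, 2, 3];  Q = [1, 2, 3]
  Insert 9 (step 4): P = [1, 2, 3, 9];  Q = [1, 2, 3, 4]
  Insert 8 (step 5): P = [1, 2, 3, 8] / [9];  Q = [1, 2, 3, 4] / [5]
  Insert 7 (step 6): P = [1, 2, 3, 7] / [8] / [9];  Q = [1, 2, 3, 4] / [5] / [6]
  Insert 4 (step 7): P = [1, 2, 3, 4] / [7] / [8] / [9];  Q = [1, 2, 3, 4] / [5] / [6] / [7]
  Insert 5 (step 8): P = [1, 2, 3, 4, 5] / [7] / [8] / [9];  Q = [1, 2, 3, 4, 8] / [5] / [6] / [7]
  Insert 6 (step 9): P = [1, 2, 3, 4, 5, 6] / [7] / [8] / [9];  Q = [1, 2, 3, 4, 8, 9] / [5] / [6] / [7]
Final shape: (6, 1, 1, 1).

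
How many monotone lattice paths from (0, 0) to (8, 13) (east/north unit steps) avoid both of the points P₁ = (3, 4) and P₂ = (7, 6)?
Number of paths = 123892

Inclusion–exclusion. Total paths: C(21, 8) = 203490. Through P₁: C(7, 3)·C(14, 5) = 70070. Through P₂: C(13, 7)·C(8, 1) = 13728. Since P₁ is strictly southwest of P₂, a monotone path through both must visit P₁ then P₂; paths through both = C(7, 3)·C(6, 4)·C(8, 1) = 4200. Avoid both = 203490 − 70070 − 13728 + 4200 = 123892.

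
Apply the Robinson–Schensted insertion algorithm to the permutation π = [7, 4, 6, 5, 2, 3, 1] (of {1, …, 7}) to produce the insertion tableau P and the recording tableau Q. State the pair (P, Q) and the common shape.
P = [1, 3] / [2, 5] / [4] / [6] / [7];  Q = [1, 3] / [2, 6] / [4] / [5] / [7];  common shape = (2, 2, 1, 1, 1)

Row-insert the values π_1, π_2, … into P one at a time, bumping the leftmost entry strictly greater than the inserted value down to the next row. The recording tableau Q records, in position (i, j), the step at which that cell was added to P.
  Insert 7 (step 1): P = [7];  Q = [1]
  Insert 4 (step 2): P = [4] / [7];  Q = [1] / [2]
  Insert 6 (step 3): P = [4, 6] / [7];  Q = [1, 3] / [2]
  Insert 5 (step 4): P = [4, 5] / [6] / [7];  Q = [1, 3] / [2] / [4]
  Insert 2 (step 5): P = [2, 5] / [4] / [6] / [7];  Q = [1, 3] / [2] / [4] / [5]
  Insert 3 (step 6): P = [2, 3] / [4, 5] / [6] / [7];  Q = [1, 3] / [2, 6] / [4] / [5]
  Insert 1 (step 7): P = [1, 3] / [2, 5] / [4] / [6] / [7];  Q = [1, 3] / [2, 6] / [4] / [5] / [7]
Final shape: (2, 2, 1, 1, 1).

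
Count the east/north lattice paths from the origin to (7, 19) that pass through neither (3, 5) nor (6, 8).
Number of paths = 463844

Inclusion–exclusion. Total paths: C(26, 7) = 657800. Through P₁: C(8, 3)·C(18, 4) = 171360. Through P₂: C(14, 6)·C(12, 1) = 36036. Since P₁ is strictly southwest of P₂, a monotone path through both must visit P₁ then P₂; paths through both = C(8, 3)·C(6, 3)·C(12, 1) = 13440. Avoid both = 657800 − 171360 − 36036 + 13440 = 463844.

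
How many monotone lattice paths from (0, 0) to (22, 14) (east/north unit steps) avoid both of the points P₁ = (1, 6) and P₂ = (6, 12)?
Number of paths = 3763906695

Inclusion–exclusion. Total paths: C(36, 22) = 3796297200. Through P₁: C(7, 1)·C(29, 21) = 30045015. Through P₂: C(18, 6)·C(18, 16) = 2840292. Since P₁ is strictly southwest of P₂, a monotone path through both must visit P₁ then P₂; paths through both = C(7, 1)·C(11, 5)·C(18, 16) = 494802. Avoid both = 3796297200 − 30045015 − 2840292 + 494802 = 3763906695.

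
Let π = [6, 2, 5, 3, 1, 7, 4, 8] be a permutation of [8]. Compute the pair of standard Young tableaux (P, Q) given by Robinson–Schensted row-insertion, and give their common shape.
P = [1, 3, 4, 8] / [2, 7] / [5] / [6];  Q = [1, 3, 6, 8] / [2, 7] / [4] / [5];  common shape = (4, 2, 1, 1)

Row-insert the values π_1, π_2, … into P one at a time, bumping the leftmost entry strictly greater than the inserted value down to the next row. The recording tableau Q records, in position (i, j), the step at which that cell was added to P.
  Insert 6 (step 1): P = [6];  Q = [1]
  Insert 2 (step 2): P = [2] / [6];  Q = [1] / [2]
  Insert 5 (step 3): P = [2, 5] / [6];  Q = [1, 3] / [2]
  Insert 3 (step 4): P = [2, 3] / [5] / [6];  Q = [1, 3] / [2] / [4]
  Insert 1 (step 5): P = [1, 3] / [2] / [5] / [6];  Q = [1, 3] / [2] / [4] / [5]
  Insert 7 (step 6): P = [1, 3, 7] / [2] / [5] / [6];  Q = [1, 3, 6] / [2] / [4] / [5]
  Insert 4 (step 7): P = [1, 3, 4] / [2, 7] / [5] / [6];  Q = [1, 3, 6] / [2, 7] / [4] / [5]
  Insert 8 (step 8): P = [1, 3, 4, 8] / [2, 7] / [5] / [6];  Q = [1, 3, 6, 8] / [2, 7] / [4] / [5]
Final shape: (4, 2, 1, 1).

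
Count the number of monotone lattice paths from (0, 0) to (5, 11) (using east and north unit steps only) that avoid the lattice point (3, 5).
Number of paths = 2800

Total paths from (0, 0) to (5, 11): C(16, 5) = 4368. Paths through (3, 5): (paths (0, 0) → (3, 5)) × (paths (3, 5) → (5, 11)) = C(8, 3) · C(8, 2) = 56 · 28 = 1568. Avoidance count = 4368 − 1568 = 2800.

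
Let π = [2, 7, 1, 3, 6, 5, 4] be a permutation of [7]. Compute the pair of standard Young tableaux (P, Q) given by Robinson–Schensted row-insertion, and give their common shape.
P = [1, 3, 4] / [2, 5] / [6] / [7];  Q = [1, 2, 5] / [3, 4] / [6] / [7];  common shape = (3, 2, 1, 1)

Row-insert the values π_1, π_2, … into P one at a time, bumping the leftmost entry strictly greater than the inserted value down to the next row. The recording tableau Q records, in position (i, j), the step at which that cell was added to P.
  Insert 2 (step 1): P = [2];  Q = [1]
  Insert 7 (step 2): P = [2, 7];  Q = [1, 2]
  Insert 1 (step 3): P = [1, 7] / [2];  Q = [1, 2] / [3]
  Insert 3 (step 4): P = [1, 3] / [2, 7];  Q = [1, 2] / [3, 4]
  Insert 6 (step 5): P = [1, 3, 6] / [2, 7];  Q = [1, 2, 5] / [3, 4]
  Insert 5 (step 6): P = [1, 3, 5] / [2, 6] / [7];  Q = [1, 2, 5] / [3, 4] / [6]
  Insert 4 (step 7): P = [1, 3, 4] / [2, 5] / [6] / [7];  Q = [1, 2, 5] / [3, 4] / [6] / [7]
Final shape: (3, 2, 1, 1).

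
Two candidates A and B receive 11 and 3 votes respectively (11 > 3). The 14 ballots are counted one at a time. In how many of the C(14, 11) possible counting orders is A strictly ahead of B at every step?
Strict-lead orderings = 208

Total orderings of the 14 votes with 11 for A: C(14, 11) = 364. By the Bertrand ballot formula (Cycle Lemma / reflection principle), the number of orderings in which A is strictly ahead of B throughout is (p − q)/(p + q) · C(p + q, p) = (11 − 3)/(11 + 3) · 364 = 208.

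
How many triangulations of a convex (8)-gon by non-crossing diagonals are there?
C_6 = 132

These polygon triangulations are counted by the Catalan number C_n = (1/(n + 1)) · C(2n, n). For n = 6: C_6 = (1/7) · C(12, 6) = 924/7 = 132.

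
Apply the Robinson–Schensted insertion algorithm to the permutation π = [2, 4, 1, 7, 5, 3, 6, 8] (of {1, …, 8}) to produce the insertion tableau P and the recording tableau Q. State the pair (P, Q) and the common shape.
P = [1, 3, 5, 6, 8] / [2, 4] / [7];  Q = [1, 2, 4, 7, 8] / [3, 5] / [6];  common shape = (5, 2, 1)

Row-insert the values π_1, π_2, … into P one at a time, bumping the leftmost entry strictly greater than the inserted value down to the next row. The recording tableau Q records, in position (i, j), the step at which that cell was added to P.
  Insert 2 (step 1): P = [2];  Q = [1]
  Insert 4 (step 2): P = [2, 4];  Q = [1, 2]
  Insert 1 (step 3): P = [1, 4] / [2];  Q = [1, 2] / [3]
  Insert 7 (step 4): P = [1, 4, 7] / [2];  Q = [1, 2, 4] / [3]
  Insert 5 (step 5): P = [1, 4, 5] / [2, 7];  Q = [1, 2, 4] / [3, 5]
  Insert 3 (step 6): P = [1, 3, 5] / [2, 4] / [7];  Q = [1, 2, 4] / [3, 5] / [6]
  Insert 6 (step 7): P = [1, 3, 5, 6] / [2, 4] / [7];  Q = [1, 2, 4, 7] / [3, 5] / [6]
  Insert 8 (step 8): P = [1, 3, 5, 6, 8] / [2, 4] / [7];  Q = [1, 2, 4, 7, 8] / [3, 5] / [6]
Final shape: (5, 2, 1).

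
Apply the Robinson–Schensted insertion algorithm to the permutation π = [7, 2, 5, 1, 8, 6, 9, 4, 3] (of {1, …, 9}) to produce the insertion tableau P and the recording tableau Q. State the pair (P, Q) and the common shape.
P = [1, 3, 6, 9] / [2, 4] / [5, 8] / [7];  Q = [1, 3, 5, 7] / [2, 6] / [4, 8] / [9];  common shape = (4, 2, 2, 1)

Row-insert the values π_1, π_2, … into P one at a time, bumping the leftmost entry strictly greater than the inserted value down to the next row. The recording tableau Q records, in position (i, j), the step at which that cell was added to P.
  Insert 7 (step 1): P = [7];  Q = [1]
  Insert 2 (step 2): P = [2] / [7];  Q = [1] / [2]
  Insert 5 (step 3): P = [2, 5] / [7];  Q = [1, 3] / [2]
  Insert 1 (step 4): P = [1, 5] / [2] / [7];  Q = [1, 3] / [2] / [4]
  Insert 8 (step 5): P = [1, 5, 8] / [2] / [7];  Q = [1, 3, 5] / [2] / [4]
  Insert 6 (step 6): P = [1, 5, 6] / [2, 8] / [7];  Q = [1, 3, 5] / [2, 6] / [4]
  Insert 9 (step 7): P = [1, 5, 6, 9] / [2, 8] / [7];  Q = [1, 3, 5, 7] / [2, 6] / [4]
  Insert 4 (step 8): P = [1, 4, 6, 9] / [2, 5] / [7, 8];  Q = [1, 3, 5, 7] / [2, 6] / [4, 8]
  Insert 3 (step 9): P = [1, 3, 6, 9] / [2, 4] / [5, 8] / [7];  Q = [1, 3, 5, 7] / [2, 6] / [4, 8] / [9]
Final shape: (4, 2, 2, 1).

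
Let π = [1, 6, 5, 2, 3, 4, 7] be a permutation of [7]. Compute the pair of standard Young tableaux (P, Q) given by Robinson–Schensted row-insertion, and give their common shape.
P = [1, 2, 3, 4, 7] / [5] / [6];  Q = [1, 2, 5, 6, 7] / [3] / [4];  common shape = (5, 1, 1)

Row-insert the values π_1, π_2, … into P one at a time, bumping the leftmost entry strictly greater than the inserted value down to the next row. The recording tableau Q records, in position (i, j), the step at which that cell was added to P.
  Insert 1 (step 1): P = [1];  Q = [1]
  Insert 6 (step 2): P = [1, 6];  Q = [1, 2]
  Insert 5 (step 3): P = [1, 5] / [6];  Q = [1, 2] / [3]
  Insert 2 (step 4): P = [1, 2] / [5] / [6];  Q = [1, 2] / [3] / [4]
  Insert 3 (step 5): P = [1, 2, 3] / [5] / [6];  Q = [1, 2, 5] / [3] / [4]
  Insert 4 (step 6): P = [1, 2, 3, 4] / [5] / [6];  Q = [1, 2, 5, 6] / [3] / [4]
  Insert 7 (step 7): P = [1, 2, 3, 4, 7] / [5] / [6];  Q = [1, 2, 5, 6, 7] / [3] / [4]
Final shape: (5, 1, 1).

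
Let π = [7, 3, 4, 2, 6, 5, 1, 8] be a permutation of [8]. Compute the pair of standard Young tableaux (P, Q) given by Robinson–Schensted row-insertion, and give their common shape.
P = [1, 4, 5, 8] / [2, 6] / [3] / [7];  Q = [1, 3, 5, 8] / [2, 6] / [4] / [7];  common shape = (4, 2, 1, 1)

Row-insert the values π_1, π_2, … into P one at a time, bumping the leftmost entry strictly greater than the inserted value down to the next row. The recording tableau Q records, in position (i, j), the step at which that cell was added to P.
  Insert 7 (step 1): P = [7];  Q = [1]
  Insert 3 (step 2): P = [3] / [7];  Q = [1] / [2]
  Insert 4 (step 3): P = [3, 4] / [7];  Q = [1, 3] / [2]
  Insert 2 (step 4): P = [2, 4] / [3] / [7];  Q = [1, 3] / [2] / [4]
  Insert 6 (step 5): P = [2, 4, 6] / [3] / [7];  Q = [1, 3, 5] / [2] / [4]
  Insert 5 (step 6): P = [2, 4, 5] / [3, 6] / [7];  Q = [1, 3, 5] / [2, 6] / [4]
  Insert 1 (step 7): P = [1, 4, 5] / [2, 6] / [3] / [7];  Q = [1, 3, 5] / [2, 6] / [4] / [7]
  Insert 8 (step 8): P = [1, 4, 5, 8] / [2, 6] / [3] / [7];  Q = [1, 3, 5, 8] / [2, 6] / [4] / [7]
Final shape: (4, 2, 1, 1).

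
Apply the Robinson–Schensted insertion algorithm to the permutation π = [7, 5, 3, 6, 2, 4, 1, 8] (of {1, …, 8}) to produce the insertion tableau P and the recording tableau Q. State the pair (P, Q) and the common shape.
P = [1, 4, 8] / [2, 6] / [3] / [5] / [7];  Q = [1, 4, 8] / [2, 6] / [3] / [5] / [7];  common shape = (3, 2, 1, 1, 1)

Row-insert the values π_1, π_2, … into P one at a time, bumping the leftmost entry strictly greater than the inserted value down to the next row. The recording tableau Q records, in position (i, j), the step at which that cell was added to P.
  Insert 7 (step 1): P = [7];  Q = [1]
  Insert 5 (step 2): P = [5] / [7];  Q = [1] / [2]
  Insert 3 (step 3): P = [3] / [5] / [7];  Q = [1] / [2] / [3]
  Insert 6 (step 4): P = [3, 6] / [5] / [7];  Q = [1, 4] / [2] / [3]
  Insert 2 (step 5): P = [2, 6] / [3] / [5] / [7];  Q = [1, 4] / [2] / [3] / [5]
  Insert 4 (step 6): P = [2, 4] / [3, 6] / [5] / [7];  Q = [1, 4] / [2, 6] / [3] / [5]
  Insert 1 (step 7): P = [1, 4] / [2, 6] / [3] / [5] / [7];  Q = [1, 4] / [2, 6] / [3] / [5] / [7]
  Insert 8 (step 8): P = [1, 4, 8] / [2, 6] / [3] / [5] / [7];  Q = [1, 4, 8] / [2, 6] / [3] / [5] / [7]
Final shape: (3, 2, 1, 1, 1).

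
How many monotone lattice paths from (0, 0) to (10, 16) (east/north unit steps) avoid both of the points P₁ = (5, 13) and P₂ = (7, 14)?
Number of paths = 3926167

Inclusion–exclusion. Total paths: C(26, 10) = 5311735. Through P₁: C(18, 5)·C(8, 5) = 479808. Through P₂: C(21, 7)·C(5, 3) = 1162800. Since P₁ is strictly southwest of P₂, a monotone path through both must visit P₁ then P₂; paths through both = C(18, 5)·C(3, 2)·C(5, 3) = 257040. Avoid both = 5311735 − 479808 − 1162800 + 257040 = 3926167.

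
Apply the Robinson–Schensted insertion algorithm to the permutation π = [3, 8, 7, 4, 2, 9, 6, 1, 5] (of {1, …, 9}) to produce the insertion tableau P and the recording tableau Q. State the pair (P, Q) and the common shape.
P = [1, 4, 5] / [2, 6] / [3, 9] / [7] / [8];  Q = [1, 2, 6] / [3, 7] / [4, 9] / [5] / [8];  common shape = (3, 2, 2, 1, 1)

Row-insert the values π_1, π_2, … into P one at a time, bumping the leftmost entry strictly greater than the inserted value down to the next row. The recording tableau Q records, in position (i, j), the step at which that cell was added to P.
  Insert 3 (step 1): P = [3];  Q = [1]
  Insert 8 (step 2): P = [3, 8];  Q = [1, 2]
  Insert 7 (step 3): P = [3, 7] / [8];  Q = [1, 2] / [3]
  Insert 4 (step 4): P = [3, 4] / [7] / [8];  Q = [1, 2] / [3] / [4]
  Insert 2 (step 5): P = [2, 4] / [3] / [7] / [8];  Q = [1, 2] / [3] / [4] / [5]
  Insert 9 (step 6): P = [2, 4, 9] / [3] / [7] / [8];  Q = [1, 2, 6] / [3] / [4] / [5]
  Insert 6 (step 7): P = [2, 4, 6] / [3, 9] / [7] / [8];  Q = [1, 2, 6] / [3, 7] / [4] / [5]
  Insert 1 (step 8): P = [1, 4, 6] / [2, 9] / [3] / [7] / [8];  Q = [1, 2, 6] / [3, 7] / [4] / [5] / [8]
  Insert 5 (step 9): P = [1, 4, 5] / [2, 6] / [3, 9] / [7] / [8];  Q = [1, 2, 6] / [3, 7] / [4, 9] / [5] / [8]
Final shape: (3, 2, 2, 1, 1).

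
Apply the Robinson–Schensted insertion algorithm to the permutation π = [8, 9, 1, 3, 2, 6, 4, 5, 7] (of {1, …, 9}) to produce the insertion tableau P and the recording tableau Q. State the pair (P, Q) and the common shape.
P = [1, 2, 4, 5, 7] / [3, 6] / [8, 9];  Q = [1, 2, 6, 8, 9] / [3, 4] / [5, 7];  common shape = (5, 2, 2)

Row-insert the values π_1, π_2, … into P one at a time, bumping the leftmost entry strictly greater than the inserted value down to the next row. The recording tableau Q records, in position (i, j), the step at which that cell was added to P.
  Insert 8 (step 1): P = [8];  Q = [1]
  Insert 9 (step 2): P = [8, 9];  Q = [1, 2]
  Insert 1 (step 3): P = [1, 9] / [8];  Q = [1, 2] / [3]
  Insert 3 (step 4): P = [1, 3] / [8, 9];  Q = [1, 2] / [3, 4]
  Insert 2 (step 5): P = [1, 2] / [3, 9] / [8];  Q = [1, 2] / [3, 4] / [5]
  Insert 6 (step 6): P = [1, 2, 6] / [3, 9] / [8];  Q = [1, 2, 6] / [3, 4] / [5]
  Insert 4 (step 7): P = [1, 2, 4] / [3, 6] / [8, 9];  Q = [1, 2, 6] / [3, 4] / [5, 7]
  Insert 5 (step 8): P = [1, 2, 4, 5] / [3, 6] / [8, 9];  Q = [1, 2, 6, 8] / [3, 4] / [5, 7]
  Insert 7 (step 9): P = [1, 2, 4, 5, 7] / [3, 6] / [8, 9];  Q = [1, 2, 6, 8, 9] / [3, 4] / [5, 7]
Final shape: (5, 2, 2).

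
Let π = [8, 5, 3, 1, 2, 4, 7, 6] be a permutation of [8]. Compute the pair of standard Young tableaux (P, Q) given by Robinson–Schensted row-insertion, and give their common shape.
P = [1, 2, 4, 6] / [3, 7] / [5] / [8];  Q = [1, 5, 6, 7] / [2, 8] / [3] / [4];  common shape = (4, 2, 1, 1)

Row-insert the values π_1, π_2, … into P one at a time, bumping the leftmost entry strictly greater than the inserted value down to the next row. The recording tableau Q records, in position (i, j), the step at which that cell was added to P.
  Insert 8 (step 1): P = [8];  Q = [1]
  Insert 5 (step 2): P = [5] / [8];  Q = [1] / [2]
  Insert 3 (step 3): P = [3] / [5] / [8];  Q = [1] / [2] / [3]
  Insert 1 (step 4): P = [1] / [3] / [5] / [8];  Q = [1] / [2] / [3] / [4]
  Insert 2 (step 5): P = [1, 2] / [3] / [5] / [8];  Q = [1, 5] / [2] / [3] / [4]
  Insert 4 (step 6): P = [1, 2, 4] / [3] / [5] / [8];  Q = [1, 5, 6] / [2] / [3] / [4]
  Insert 7 (step 7): P = [1, 2, 4, 7] / [3] / [5] / [8];  Q = [1, 5, 6, 7] / [2] / [3] / [4]
  Insert 6 (step 8): P = [1, 2, 4, 6] / [3, 7] / [5] / [8];  Q = [1, 5, 6, 7] / [2, 8] / [3] / [4]
Final shape: (4, 2, 1, 1).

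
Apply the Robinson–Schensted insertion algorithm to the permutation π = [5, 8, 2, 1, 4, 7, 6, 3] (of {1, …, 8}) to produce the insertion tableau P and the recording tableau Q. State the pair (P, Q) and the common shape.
P = [1, 3, 6] / [2, 4] / [5, 7] / [8];  Q = [1, 2, 6] / [3, 5] / [4, 7] / [8];  common shape = (3, 2, 2, 1)

Row-insert the values π_1, π_2, … into P one at a time, bumping the leftmost entry strictly greater than the inserted value down to the next row. The recording tableau Q records, in position (i, j), the step at which that cell was added to P.
  Insert 5 (step 1): P = [5];  Q = [1]
  Insert 8 (step 2): P = [5, 8];  Q = [1, 2]
  Insert 2 (step 3): P = [2, 8] / [5];  Q = [1, 2] / [3]
  Insert 1 (step 4): P = [1, 8] / [2] / [5];  Q = [1, 2] / [3] / [4]
  Insert 4 (step 5): P = [1, 4] / [2, 8] / [5];  Q = [1, 2] / [3, 5] / [4]
  Insert 7 (step 6): P = [1, 4, 7] / [2, 8] / [5];  Q = [1, 2, 6] / [3, 5] / [4]
  Insert 6 (step 7): P = [1, 4, 6] / [2, 7] / [5, 8];  Q = [1, 2, 6] / [3, 5] / [4, 7]
  Insert 3 (step 8): P = [1, 3, 6] / [2, 4] / [5, 7] / [8];  Q = [1, 2, 6] / [3, 5] / [4, 7] / [8]
Final shape: (3, 2, 2, 1).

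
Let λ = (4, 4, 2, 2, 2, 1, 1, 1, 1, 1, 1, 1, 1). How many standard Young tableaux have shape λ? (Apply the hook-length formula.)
# SYT of shape (4, 4, 2, 2, 2, 1, 1, 1, 1, 1, 1, 1, 1) = 29099070

Hook-length formula: f^λ = n! / Π hook(c), product over all cells c of the Young diagram. For λ = (4, 4, 2, 2, 2, 1, 1, 1, 1, 1, 1, 1, 1), n = 22 boxes. Hook lengths by row (left-to-right, top-to-bottom): [16, 7, 3, 2]; [15, 6, 2, 1]; [12, 3]; [11, 2]; [10, 1]; [8]; [7]; [6]; [5]; [4]; [3]; [2]; [1]. Product of hooks = 38626689024000. So f^λ = 22! / 38626689024000 = 1124000727777607680000 / 38626689024000 = 29099070.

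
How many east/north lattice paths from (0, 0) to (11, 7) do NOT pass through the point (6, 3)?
Number of paths = 21240

Total paths from (0, 0) to (11, 7): C(18, 11) = 31824. Paths through (6, 3): (paths (0, 0) → (6, 3)) × (paths (6, 3) → (11, 7)) = C(9, 6) · C(9, 5) = 84 · 126 = 10584. Avoidance count = 31824 − 10584 = 21240.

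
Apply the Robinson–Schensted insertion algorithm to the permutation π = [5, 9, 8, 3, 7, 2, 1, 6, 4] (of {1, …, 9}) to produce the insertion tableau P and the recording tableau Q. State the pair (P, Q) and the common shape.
P = [1, 4] / [2, 6] / [3, 7] / [5, 8] / [9];  Q = [1, 2] / [3, 5] / [4, 8] / [6, 9] / [7];  common shape = (2, 2, 2, 2, 1)

Row-insert the values π_1, π_2, … into P one at a time, bumping the leftmost entry strictly greater than the inserted value down to the next row. The recording tableau Q records, in position (i, j), the step at which that cell was added to P.
  Insert 5 (step 1): P = [5];  Q = [1]
  Insert 9 (step 2): P = [5, 9];  Q = [1, 2]
  Insert 8 (step 3): P = [5, 8] / [9];  Q = [1, 2] / [3]
  Insert 3 (step 4): P = [3, 8] / [5] / [9];  Q = [1, 2] / [3] / [4]
  Insert 7 (step 5): P = [3, 7] / [5, 8] / [9];  Q = [1, 2] / [3, 5] / [4]
  Insert 2 (step 6): P = [2, 7] / [3, 8] / [5] / [9];  Q = [1, 2] / [3, 5] / [4] / [6]
  Insert 1 (step 7): P = [1, 7] / [2, 8] / [3] / [5] / [9];  Q = [1, 2] / [3, 5] / [4] / [6] / [7]
  Insert 6 (step 8): P = [1, 6] / [2, 7] / [3, 8] / [5] / [9];  Q = [1, 2] / [3, 5] / [4, 8] / [6] / [7]
  Insert 4 (step 9): P = [1, 4] / [2, 6] / [3, 7] / [5, 8] / [9];  Q = [1, 2] / [3, 5] / [4, 8] / [6, 9] / [7]
Final shape: (2, 2, 2, 2, 1).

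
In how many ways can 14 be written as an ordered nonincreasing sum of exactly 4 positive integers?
p(14, 4 parts) = 23

Partitions of n into exactly k parts ↔ partitions of n − k into at most k parts (subtract 1 from each part). For n = 14, k = 4, the partitions are: 11+1+1+1, 10+2+1+1, 9+3+1+1, 9+2+2+1, 8+4+1+1, 8+3+2+1, 8+2+2+2, 7+5+1+1, 7+4+2+1, 7+3+3+1, 7+3+2+2, 6+6+1+1, 6+5+2+1, 6+4+3+1, 6+4+2+2, 6+3+3+2, 5+5+3+1, 5+5+2+2, 5+4+4+1, 5+4+3+2, 5+3+3+3, 4+4+4+2, 4+4+3+3. Count = 23.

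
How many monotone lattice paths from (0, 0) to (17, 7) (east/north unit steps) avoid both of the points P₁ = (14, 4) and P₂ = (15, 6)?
Number of paths = 149652

Inclusion–exclusion. Total paths: C(24, 17) = 346104. Through P₁: C(18, 14)·C(6, 3) = 61200. Through P₂: C(21, 15)·C(3, 2) = 162792. Since P₁ is strictly southwest of P₂, a monotone path through both must visit P₁ then P₂; paths through both = C(18, 14)·C(3, 1)·C(3, 2) = 27540. Avoid both = 346104 − 61200 − 162792 + 27540 = 149652.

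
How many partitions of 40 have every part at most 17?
p(40, parts ≤ 17) = 32839

Use the recurrence p(n, m) = p(n, m−1) + p(n−m, m): either the largest part is < m (count p(n, m−1)) or the largest part is exactly m (remove one copy of m, count p(n−m, m)). With p(0, ·) = 1 this gives p(40, parts ≤ 17) = 32839. (By conjugating Young diagrams, this also counts partitions of 40 into at most 17 parts.)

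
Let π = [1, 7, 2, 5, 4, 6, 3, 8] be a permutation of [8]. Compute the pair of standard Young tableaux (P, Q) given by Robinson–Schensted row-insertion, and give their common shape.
P = [1, 2, 3, 6, 8] / [4] / [5] / [7];  Q = [1, 2, 4, 6, 8] / [3] / [5] / [7];  common shape = (5, 1, 1, 1)

Row-insert the values π_1, π_2, … into P one at a time, bumping the leftmost entry strictly greater than the inserted value down to the next row. The recording tableau Q records, in position (i, j), the step at which that cell was added to P.
  Insert 1 (step 1): P = [1];  Q = [1]
  Insert 7 (step 2): P = [1, 7];  Q = [1, 2]
  Insert 2 (step 3): P = [1, 2] / [7];  Q = [1, 2] / [3]
  Insert 5 (step 4): P = [1, 2, 5] / [7];  Q = [1, 2, 4] / [3]
  Insert 4 (step 5): P = [1, 2, 4] / [5] / [7];  Q = [1, 2, 4] / [3] / [5]
  Insert 6 (step 6): P = [1, 2, 4, 6] / [5] / [7];  Q = [1, 2, 4, 6] / [3] / [5]
  Insert 3 (step 7): P = [1, 2, 3, 6] / [4] / [5] / [7];  Q = [1, 2, 4, 6] / [3] / [5] / [7]
  Insert 8 (step 8): P = [1, 2, 3, 6, 8] / [4] / [5] / [7];  Q = [1, 2, 4, 6, 8] / [3] / [5] / [7]
Final shape: (5, 1, 1, 1).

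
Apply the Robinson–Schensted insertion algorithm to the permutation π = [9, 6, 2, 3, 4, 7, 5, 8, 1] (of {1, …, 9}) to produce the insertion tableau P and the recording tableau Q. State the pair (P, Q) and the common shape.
P = [1, 3, 4, 5, 8] / [2, 7] / [6] / [9];  Q = [1, 4, 5, 6, 8] / [2, 7] / [3] / [9];  common shape = (5, 2, 1, 1)

Row-insert the values π_1, π_2, … into P one at a time, bumping the leftmost entry strictly greater than the inserted value down to the next row. The recording tableau Q records, in position (i, j), the step at which that cell was added to P.
  Insert 9 (step 1): P = [9];  Q = [1]
  Insert 6 (step 2): P = [6] / [9];  Q = [1] / [2]
  Insert 2 (step 3): P = [2] / [6] / [9];  Q = [1] / [2] / [3]
  Insert 3 (step 4): P = [2, 3] / [6] / [9];  Q = [1, 4] / [2] / [3]
  Insert 4 (step 5): P = [2, 3, 4] / [6] / [9];  Q = [1, 4, 5] / [2] / [3]
  Insert 7 (step 6): P = [2, 3, 4, 7] / [6] / [9];  Q = [1, 4, 5, 6] / [2] / [3]
  Insert 5 (step 7): P = [2, 3, 4, 5] / [6, 7] / [9];  Q = [1, 4, 5, 6] / [2, 7] / [3]
  Insert 8 (step 8): P = [2, 3, 4, 5, 8] / [6, 7] / [9];  Q = [1, 4, 5, 6, 8] / [2, 7] / [3]
  Insert 1 (step 9): P = [1, 3, 4, 5, 8] / [2, 7] / [6] / [9];  Q = [1, 4, 5, 6, 8] / [2, 7] / [3] / [9]
Final shape: (5, 2, 1, 1).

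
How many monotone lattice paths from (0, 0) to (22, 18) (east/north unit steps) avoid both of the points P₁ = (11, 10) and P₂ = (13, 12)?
Number of paths = 71285841068

Inclusion–exclusion. Total paths: C(40, 22) = 113380261800. Through P₁: C(21, 11)·C(19, 11) = 26658980712. Through P₂: C(25, 13)·C(15, 9) = 26027501500. Since P₁ is strictly southwest of P₂, a monotone path through both must visit P₁ then P₂; paths through both = C(21, 11)·C(4, 2)·C(15, 9) = 10592061480. Avoid both = 113380261800 − 26658980712 − 26027501500 + 10592061480 = 71285841068.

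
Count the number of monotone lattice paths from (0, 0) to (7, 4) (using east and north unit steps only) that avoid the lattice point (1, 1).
Number of paths = 162

Total paths from (0, 0) to (7, 4): C(11, 7) = 330. Paths through (1, 1): (paths (0, 0) → (1, 1)) × (paths (1, 1) → (7, 4)) = C(2, 1) · C(9, 6) = 2 · 84 = 168. Avoidance count = 330 − 168 = 162.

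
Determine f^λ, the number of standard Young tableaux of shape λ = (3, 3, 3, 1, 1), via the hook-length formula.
# SYT of shape (3, 3, 3, 1, 1) = 660

Hook-length formula: f^λ = n! / Π hook(c), product over all cells c of the Young diagram. For λ = (3, 3, 3, 1, 1), n = 11 boxes. Hook lengths by row (left-to-right, top-to-bottom): [7, 4, 3]; [6, 3, 2]; [5, 2, 1]; [2]; [1]. Product of hooks = 60480. So f^λ = 11! / 60480 = 39916800 / 60480 = 660.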